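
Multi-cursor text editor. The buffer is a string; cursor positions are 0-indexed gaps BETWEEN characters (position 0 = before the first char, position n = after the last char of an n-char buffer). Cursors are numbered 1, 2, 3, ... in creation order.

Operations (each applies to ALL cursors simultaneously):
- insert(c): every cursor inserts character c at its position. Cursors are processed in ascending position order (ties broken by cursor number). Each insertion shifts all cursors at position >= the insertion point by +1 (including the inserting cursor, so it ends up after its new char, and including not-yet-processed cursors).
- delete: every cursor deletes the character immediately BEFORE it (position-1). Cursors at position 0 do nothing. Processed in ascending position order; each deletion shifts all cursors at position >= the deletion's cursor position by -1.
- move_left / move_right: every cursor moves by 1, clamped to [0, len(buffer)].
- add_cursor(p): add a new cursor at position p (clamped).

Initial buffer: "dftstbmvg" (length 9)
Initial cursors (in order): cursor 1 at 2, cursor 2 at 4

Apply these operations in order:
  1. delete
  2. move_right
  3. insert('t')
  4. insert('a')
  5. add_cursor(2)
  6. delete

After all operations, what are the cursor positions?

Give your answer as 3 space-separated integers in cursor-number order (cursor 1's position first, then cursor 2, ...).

Answer: 2 4 1

Derivation:
After op 1 (delete): buffer="dttbmvg" (len 7), cursors c1@1 c2@2, authorship .......
After op 2 (move_right): buffer="dttbmvg" (len 7), cursors c1@2 c2@3, authorship .......
After op 3 (insert('t')): buffer="dttttbmvg" (len 9), cursors c1@3 c2@5, authorship ..1.2....
After op 4 (insert('a')): buffer="dttattabmvg" (len 11), cursors c1@4 c2@7, authorship ..11.22....
After op 5 (add_cursor(2)): buffer="dttattabmvg" (len 11), cursors c3@2 c1@4 c2@7, authorship ..11.22....
After op 6 (delete): buffer="dtttbmvg" (len 8), cursors c3@1 c1@2 c2@4, authorship .1.2....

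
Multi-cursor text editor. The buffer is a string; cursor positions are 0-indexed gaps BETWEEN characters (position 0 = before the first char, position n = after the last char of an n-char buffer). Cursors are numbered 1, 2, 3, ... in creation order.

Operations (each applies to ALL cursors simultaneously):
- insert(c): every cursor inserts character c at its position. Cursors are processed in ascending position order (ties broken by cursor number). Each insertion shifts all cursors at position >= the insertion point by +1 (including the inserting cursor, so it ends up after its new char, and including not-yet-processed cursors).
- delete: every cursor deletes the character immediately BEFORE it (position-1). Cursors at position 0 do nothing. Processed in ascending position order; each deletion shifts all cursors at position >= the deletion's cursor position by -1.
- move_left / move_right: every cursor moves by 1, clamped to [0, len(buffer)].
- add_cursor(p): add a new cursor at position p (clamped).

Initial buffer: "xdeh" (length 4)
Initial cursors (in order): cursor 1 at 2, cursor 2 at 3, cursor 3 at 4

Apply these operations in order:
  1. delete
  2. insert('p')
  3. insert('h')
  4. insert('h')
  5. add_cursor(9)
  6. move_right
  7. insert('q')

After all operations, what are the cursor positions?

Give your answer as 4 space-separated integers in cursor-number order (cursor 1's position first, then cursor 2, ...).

After op 1 (delete): buffer="x" (len 1), cursors c1@1 c2@1 c3@1, authorship .
After op 2 (insert('p')): buffer="xppp" (len 4), cursors c1@4 c2@4 c3@4, authorship .123
After op 3 (insert('h')): buffer="xppphhh" (len 7), cursors c1@7 c2@7 c3@7, authorship .123123
After op 4 (insert('h')): buffer="xppphhhhhh" (len 10), cursors c1@10 c2@10 c3@10, authorship .123123123
After op 5 (add_cursor(9)): buffer="xppphhhhhh" (len 10), cursors c4@9 c1@10 c2@10 c3@10, authorship .123123123
After op 6 (move_right): buffer="xppphhhhhh" (len 10), cursors c1@10 c2@10 c3@10 c4@10, authorship .123123123
After op 7 (insert('q')): buffer="xppphhhhhhqqqq" (len 14), cursors c1@14 c2@14 c3@14 c4@14, authorship .1231231231234

Answer: 14 14 14 14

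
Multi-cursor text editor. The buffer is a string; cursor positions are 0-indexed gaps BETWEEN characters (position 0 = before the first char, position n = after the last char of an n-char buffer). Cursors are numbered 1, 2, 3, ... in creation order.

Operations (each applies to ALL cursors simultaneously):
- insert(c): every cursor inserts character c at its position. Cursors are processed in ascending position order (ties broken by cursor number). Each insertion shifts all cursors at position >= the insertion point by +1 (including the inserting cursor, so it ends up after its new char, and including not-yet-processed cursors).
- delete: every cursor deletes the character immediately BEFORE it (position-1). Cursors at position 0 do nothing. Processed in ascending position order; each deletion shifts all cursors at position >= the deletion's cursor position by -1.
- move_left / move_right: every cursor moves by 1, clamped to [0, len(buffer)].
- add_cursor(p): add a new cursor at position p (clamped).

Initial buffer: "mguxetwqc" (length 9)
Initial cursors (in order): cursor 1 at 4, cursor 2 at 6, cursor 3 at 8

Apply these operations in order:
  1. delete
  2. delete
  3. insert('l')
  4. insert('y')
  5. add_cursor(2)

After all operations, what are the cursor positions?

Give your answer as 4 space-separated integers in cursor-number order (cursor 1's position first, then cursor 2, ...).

After op 1 (delete): buffer="mguewc" (len 6), cursors c1@3 c2@4 c3@5, authorship ......
After op 2 (delete): buffer="mgc" (len 3), cursors c1@2 c2@2 c3@2, authorship ...
After op 3 (insert('l')): buffer="mglllc" (len 6), cursors c1@5 c2@5 c3@5, authorship ..123.
After op 4 (insert('y')): buffer="mglllyyyc" (len 9), cursors c1@8 c2@8 c3@8, authorship ..123123.
After op 5 (add_cursor(2)): buffer="mglllyyyc" (len 9), cursors c4@2 c1@8 c2@8 c3@8, authorship ..123123.

Answer: 8 8 8 2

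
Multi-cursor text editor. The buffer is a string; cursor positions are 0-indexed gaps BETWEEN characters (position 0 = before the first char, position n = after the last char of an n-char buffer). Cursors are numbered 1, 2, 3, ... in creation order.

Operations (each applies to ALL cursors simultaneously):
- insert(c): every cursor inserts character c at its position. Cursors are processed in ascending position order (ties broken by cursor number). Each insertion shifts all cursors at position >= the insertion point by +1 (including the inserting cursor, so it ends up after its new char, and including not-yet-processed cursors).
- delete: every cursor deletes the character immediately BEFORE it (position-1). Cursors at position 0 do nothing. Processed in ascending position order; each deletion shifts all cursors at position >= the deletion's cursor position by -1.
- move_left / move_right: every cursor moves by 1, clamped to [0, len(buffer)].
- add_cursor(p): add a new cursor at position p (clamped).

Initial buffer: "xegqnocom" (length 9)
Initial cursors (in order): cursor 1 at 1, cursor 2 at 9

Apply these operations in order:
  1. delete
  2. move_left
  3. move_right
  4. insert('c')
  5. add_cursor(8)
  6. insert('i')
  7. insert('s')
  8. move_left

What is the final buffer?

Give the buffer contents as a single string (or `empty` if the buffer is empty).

After op 1 (delete): buffer="egqnoco" (len 7), cursors c1@0 c2@7, authorship .......
After op 2 (move_left): buffer="egqnoco" (len 7), cursors c1@0 c2@6, authorship .......
After op 3 (move_right): buffer="egqnoco" (len 7), cursors c1@1 c2@7, authorship .......
After op 4 (insert('c')): buffer="ecgqnococ" (len 9), cursors c1@2 c2@9, authorship .1......2
After op 5 (add_cursor(8)): buffer="ecgqnococ" (len 9), cursors c1@2 c3@8 c2@9, authorship .1......2
After op 6 (insert('i')): buffer="ecigqnocoici" (len 12), cursors c1@3 c3@10 c2@12, authorship .11......322
After op 7 (insert('s')): buffer="ecisgqnocoiscis" (len 15), cursors c1@4 c3@12 c2@15, authorship .111......33222
After op 8 (move_left): buffer="ecisgqnocoiscis" (len 15), cursors c1@3 c3@11 c2@14, authorship .111......33222

Answer: ecisgqnocoiscis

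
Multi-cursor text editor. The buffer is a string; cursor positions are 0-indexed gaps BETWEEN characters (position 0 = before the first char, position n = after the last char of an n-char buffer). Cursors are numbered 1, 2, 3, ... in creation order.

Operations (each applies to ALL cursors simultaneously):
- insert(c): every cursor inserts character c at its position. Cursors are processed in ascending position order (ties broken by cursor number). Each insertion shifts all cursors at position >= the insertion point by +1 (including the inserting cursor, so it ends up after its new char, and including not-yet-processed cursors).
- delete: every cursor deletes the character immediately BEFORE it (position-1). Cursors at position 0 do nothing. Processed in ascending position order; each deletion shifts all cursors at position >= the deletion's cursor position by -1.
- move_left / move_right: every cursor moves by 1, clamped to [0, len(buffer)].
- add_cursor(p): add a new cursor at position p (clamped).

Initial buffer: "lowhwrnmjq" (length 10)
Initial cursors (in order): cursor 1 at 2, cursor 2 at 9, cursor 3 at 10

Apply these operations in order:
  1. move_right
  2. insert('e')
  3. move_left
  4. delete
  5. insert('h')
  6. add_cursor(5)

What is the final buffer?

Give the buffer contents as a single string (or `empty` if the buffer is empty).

After op 1 (move_right): buffer="lowhwrnmjq" (len 10), cursors c1@3 c2@10 c3@10, authorship ..........
After op 2 (insert('e')): buffer="lowehwrnmjqee" (len 13), cursors c1@4 c2@13 c3@13, authorship ...1.......23
After op 3 (move_left): buffer="lowehwrnmjqee" (len 13), cursors c1@3 c2@12 c3@12, authorship ...1.......23
After op 4 (delete): buffer="loehwrnmje" (len 10), cursors c1@2 c2@9 c3@9, authorship ..1......3
After op 5 (insert('h')): buffer="lohehwrnmjhhe" (len 13), cursors c1@3 c2@12 c3@12, authorship ..11......233
After op 6 (add_cursor(5)): buffer="lohehwrnmjhhe" (len 13), cursors c1@3 c4@5 c2@12 c3@12, authorship ..11......233

Answer: lohehwrnmjhhe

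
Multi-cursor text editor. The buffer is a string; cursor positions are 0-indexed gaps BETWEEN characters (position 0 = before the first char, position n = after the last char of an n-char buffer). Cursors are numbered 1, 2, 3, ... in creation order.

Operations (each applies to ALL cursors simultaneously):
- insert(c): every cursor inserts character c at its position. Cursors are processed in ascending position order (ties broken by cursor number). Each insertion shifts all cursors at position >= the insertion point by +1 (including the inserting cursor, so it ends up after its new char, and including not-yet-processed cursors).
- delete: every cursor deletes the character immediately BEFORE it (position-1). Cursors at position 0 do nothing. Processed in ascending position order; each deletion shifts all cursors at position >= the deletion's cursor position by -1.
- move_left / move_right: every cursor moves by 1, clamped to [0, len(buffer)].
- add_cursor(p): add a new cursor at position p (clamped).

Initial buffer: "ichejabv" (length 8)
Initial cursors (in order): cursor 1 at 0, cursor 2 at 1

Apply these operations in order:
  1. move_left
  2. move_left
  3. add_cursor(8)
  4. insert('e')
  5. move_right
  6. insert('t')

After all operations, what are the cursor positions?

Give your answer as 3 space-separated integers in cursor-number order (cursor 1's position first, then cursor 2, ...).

After op 1 (move_left): buffer="ichejabv" (len 8), cursors c1@0 c2@0, authorship ........
After op 2 (move_left): buffer="ichejabv" (len 8), cursors c1@0 c2@0, authorship ........
After op 3 (add_cursor(8)): buffer="ichejabv" (len 8), cursors c1@0 c2@0 c3@8, authorship ........
After op 4 (insert('e')): buffer="eeichejabve" (len 11), cursors c1@2 c2@2 c3@11, authorship 12........3
After op 5 (move_right): buffer="eeichejabve" (len 11), cursors c1@3 c2@3 c3@11, authorship 12........3
After op 6 (insert('t')): buffer="eeittchejabvet" (len 14), cursors c1@5 c2@5 c3@14, authorship 12.12.......33

Answer: 5 5 14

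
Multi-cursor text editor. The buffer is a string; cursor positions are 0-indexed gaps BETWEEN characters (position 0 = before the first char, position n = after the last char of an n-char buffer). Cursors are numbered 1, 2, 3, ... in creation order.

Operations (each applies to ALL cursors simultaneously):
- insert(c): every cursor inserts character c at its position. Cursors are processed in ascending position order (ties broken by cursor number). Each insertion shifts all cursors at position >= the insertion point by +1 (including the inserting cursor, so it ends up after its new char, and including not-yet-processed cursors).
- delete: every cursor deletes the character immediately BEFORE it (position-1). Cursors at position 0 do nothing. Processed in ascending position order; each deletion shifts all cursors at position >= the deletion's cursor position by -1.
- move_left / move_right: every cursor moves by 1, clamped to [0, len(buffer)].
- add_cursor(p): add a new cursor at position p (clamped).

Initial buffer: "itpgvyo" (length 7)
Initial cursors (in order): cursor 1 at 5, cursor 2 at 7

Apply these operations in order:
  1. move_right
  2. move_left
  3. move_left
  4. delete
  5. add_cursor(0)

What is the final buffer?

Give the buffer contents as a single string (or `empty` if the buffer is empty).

After op 1 (move_right): buffer="itpgvyo" (len 7), cursors c1@6 c2@7, authorship .......
After op 2 (move_left): buffer="itpgvyo" (len 7), cursors c1@5 c2@6, authorship .......
After op 3 (move_left): buffer="itpgvyo" (len 7), cursors c1@4 c2@5, authorship .......
After op 4 (delete): buffer="itpyo" (len 5), cursors c1@3 c2@3, authorship .....
After op 5 (add_cursor(0)): buffer="itpyo" (len 5), cursors c3@0 c1@3 c2@3, authorship .....

Answer: itpyo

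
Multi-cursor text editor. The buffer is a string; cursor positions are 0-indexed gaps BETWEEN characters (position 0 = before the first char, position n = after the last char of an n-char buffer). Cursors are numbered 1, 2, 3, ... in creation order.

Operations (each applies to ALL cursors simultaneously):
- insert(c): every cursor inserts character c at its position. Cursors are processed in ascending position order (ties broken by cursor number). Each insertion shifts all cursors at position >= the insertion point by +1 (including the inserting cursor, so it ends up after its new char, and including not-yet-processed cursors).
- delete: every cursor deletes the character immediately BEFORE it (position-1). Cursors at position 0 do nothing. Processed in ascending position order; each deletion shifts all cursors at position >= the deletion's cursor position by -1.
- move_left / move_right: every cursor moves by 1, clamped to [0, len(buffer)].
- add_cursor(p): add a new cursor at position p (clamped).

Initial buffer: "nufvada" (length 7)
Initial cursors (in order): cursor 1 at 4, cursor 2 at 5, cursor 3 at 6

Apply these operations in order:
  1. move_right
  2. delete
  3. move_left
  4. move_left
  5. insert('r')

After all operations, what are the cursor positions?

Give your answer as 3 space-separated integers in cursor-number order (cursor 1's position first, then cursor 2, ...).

Answer: 5 5 5

Derivation:
After op 1 (move_right): buffer="nufvada" (len 7), cursors c1@5 c2@6 c3@7, authorship .......
After op 2 (delete): buffer="nufv" (len 4), cursors c1@4 c2@4 c3@4, authorship ....
After op 3 (move_left): buffer="nufv" (len 4), cursors c1@3 c2@3 c3@3, authorship ....
After op 4 (move_left): buffer="nufv" (len 4), cursors c1@2 c2@2 c3@2, authorship ....
After op 5 (insert('r')): buffer="nurrrfv" (len 7), cursors c1@5 c2@5 c3@5, authorship ..123..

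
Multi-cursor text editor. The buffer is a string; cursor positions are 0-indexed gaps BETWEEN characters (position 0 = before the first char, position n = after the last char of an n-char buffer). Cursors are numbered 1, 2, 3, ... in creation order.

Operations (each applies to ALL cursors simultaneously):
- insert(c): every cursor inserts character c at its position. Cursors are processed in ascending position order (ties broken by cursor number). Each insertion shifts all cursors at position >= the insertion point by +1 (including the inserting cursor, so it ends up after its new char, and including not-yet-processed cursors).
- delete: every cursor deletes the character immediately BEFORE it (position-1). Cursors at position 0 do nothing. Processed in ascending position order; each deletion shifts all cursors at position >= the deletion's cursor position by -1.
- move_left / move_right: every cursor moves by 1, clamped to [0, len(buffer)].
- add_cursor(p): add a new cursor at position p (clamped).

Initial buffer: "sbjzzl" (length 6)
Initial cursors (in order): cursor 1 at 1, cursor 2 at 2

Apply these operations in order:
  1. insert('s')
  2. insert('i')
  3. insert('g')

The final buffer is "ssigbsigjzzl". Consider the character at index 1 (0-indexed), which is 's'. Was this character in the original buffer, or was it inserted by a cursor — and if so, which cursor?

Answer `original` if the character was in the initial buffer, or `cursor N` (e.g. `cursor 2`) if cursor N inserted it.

After op 1 (insert('s')): buffer="ssbsjzzl" (len 8), cursors c1@2 c2@4, authorship .1.2....
After op 2 (insert('i')): buffer="ssibsijzzl" (len 10), cursors c1@3 c2@6, authorship .11.22....
After op 3 (insert('g')): buffer="ssigbsigjzzl" (len 12), cursors c1@4 c2@8, authorship .111.222....
Authorship (.=original, N=cursor N): . 1 1 1 . 2 2 2 . . . .
Index 1: author = 1

Answer: cursor 1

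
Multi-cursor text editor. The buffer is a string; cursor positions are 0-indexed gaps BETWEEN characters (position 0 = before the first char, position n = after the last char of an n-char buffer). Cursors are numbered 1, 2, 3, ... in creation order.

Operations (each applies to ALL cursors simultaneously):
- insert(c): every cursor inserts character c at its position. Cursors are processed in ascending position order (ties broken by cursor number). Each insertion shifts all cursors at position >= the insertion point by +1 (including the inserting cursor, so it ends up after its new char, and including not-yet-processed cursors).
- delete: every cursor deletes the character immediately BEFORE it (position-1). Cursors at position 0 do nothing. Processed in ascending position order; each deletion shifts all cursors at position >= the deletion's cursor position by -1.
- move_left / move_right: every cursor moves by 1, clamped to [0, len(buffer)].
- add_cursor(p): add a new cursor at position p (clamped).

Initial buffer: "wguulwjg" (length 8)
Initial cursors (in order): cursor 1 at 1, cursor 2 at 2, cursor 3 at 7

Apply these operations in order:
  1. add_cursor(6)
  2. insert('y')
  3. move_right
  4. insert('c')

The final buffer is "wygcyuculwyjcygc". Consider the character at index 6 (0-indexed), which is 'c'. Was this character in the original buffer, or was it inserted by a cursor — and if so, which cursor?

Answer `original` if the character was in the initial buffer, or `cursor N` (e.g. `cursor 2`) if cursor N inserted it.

After op 1 (add_cursor(6)): buffer="wguulwjg" (len 8), cursors c1@1 c2@2 c4@6 c3@7, authorship ........
After op 2 (insert('y')): buffer="wygyuulwyjyg" (len 12), cursors c1@2 c2@4 c4@9 c3@11, authorship .1.2....4.3.
After op 3 (move_right): buffer="wygyuulwyjyg" (len 12), cursors c1@3 c2@5 c4@10 c3@12, authorship .1.2....4.3.
After op 4 (insert('c')): buffer="wygcyuculwyjcygc" (len 16), cursors c1@4 c2@7 c4@13 c3@16, authorship .1.12.2...4.43.3
Authorship (.=original, N=cursor N): . 1 . 1 2 . 2 . . . 4 . 4 3 . 3
Index 6: author = 2

Answer: cursor 2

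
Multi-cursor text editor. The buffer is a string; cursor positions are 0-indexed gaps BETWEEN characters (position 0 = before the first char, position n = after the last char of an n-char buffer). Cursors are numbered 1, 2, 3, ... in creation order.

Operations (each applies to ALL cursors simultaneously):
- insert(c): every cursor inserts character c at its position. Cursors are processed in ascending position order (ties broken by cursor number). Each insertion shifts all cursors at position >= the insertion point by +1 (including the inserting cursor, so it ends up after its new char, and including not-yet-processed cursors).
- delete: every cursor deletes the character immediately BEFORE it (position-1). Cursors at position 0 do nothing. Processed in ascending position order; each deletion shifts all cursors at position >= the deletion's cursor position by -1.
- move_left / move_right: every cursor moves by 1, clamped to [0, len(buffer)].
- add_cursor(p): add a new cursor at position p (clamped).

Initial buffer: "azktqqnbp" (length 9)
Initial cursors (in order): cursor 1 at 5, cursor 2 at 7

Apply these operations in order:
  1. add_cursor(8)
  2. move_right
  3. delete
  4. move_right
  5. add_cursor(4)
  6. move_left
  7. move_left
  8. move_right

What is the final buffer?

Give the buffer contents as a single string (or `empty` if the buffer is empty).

After op 1 (add_cursor(8)): buffer="azktqqnbp" (len 9), cursors c1@5 c2@7 c3@8, authorship .........
After op 2 (move_right): buffer="azktqqnbp" (len 9), cursors c1@6 c2@8 c3@9, authorship .........
After op 3 (delete): buffer="azktqn" (len 6), cursors c1@5 c2@6 c3@6, authorship ......
After op 4 (move_right): buffer="azktqn" (len 6), cursors c1@6 c2@6 c3@6, authorship ......
After op 5 (add_cursor(4)): buffer="azktqn" (len 6), cursors c4@4 c1@6 c2@6 c3@6, authorship ......
After op 6 (move_left): buffer="azktqn" (len 6), cursors c4@3 c1@5 c2@5 c3@5, authorship ......
After op 7 (move_left): buffer="azktqn" (len 6), cursors c4@2 c1@4 c2@4 c3@4, authorship ......
After op 8 (move_right): buffer="azktqn" (len 6), cursors c4@3 c1@5 c2@5 c3@5, authorship ......

Answer: azktqn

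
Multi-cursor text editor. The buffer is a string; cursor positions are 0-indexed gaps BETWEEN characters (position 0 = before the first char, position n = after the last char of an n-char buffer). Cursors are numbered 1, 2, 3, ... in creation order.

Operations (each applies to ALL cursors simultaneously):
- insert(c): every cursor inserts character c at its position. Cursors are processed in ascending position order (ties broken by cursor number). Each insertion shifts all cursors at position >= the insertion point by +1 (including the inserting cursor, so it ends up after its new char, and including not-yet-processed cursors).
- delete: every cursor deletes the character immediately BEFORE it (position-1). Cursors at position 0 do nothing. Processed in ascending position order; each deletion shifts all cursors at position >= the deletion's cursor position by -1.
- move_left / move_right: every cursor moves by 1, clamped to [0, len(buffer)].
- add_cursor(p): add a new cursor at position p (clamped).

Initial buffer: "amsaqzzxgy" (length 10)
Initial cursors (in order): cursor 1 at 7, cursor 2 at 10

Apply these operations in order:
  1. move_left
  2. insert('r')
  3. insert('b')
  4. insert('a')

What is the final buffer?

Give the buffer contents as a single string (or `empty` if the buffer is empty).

After op 1 (move_left): buffer="amsaqzzxgy" (len 10), cursors c1@6 c2@9, authorship ..........
After op 2 (insert('r')): buffer="amsaqzrzxgry" (len 12), cursors c1@7 c2@11, authorship ......1...2.
After op 3 (insert('b')): buffer="amsaqzrbzxgrby" (len 14), cursors c1@8 c2@13, authorship ......11...22.
After op 4 (insert('a')): buffer="amsaqzrbazxgrbay" (len 16), cursors c1@9 c2@15, authorship ......111...222.

Answer: amsaqzrbazxgrbay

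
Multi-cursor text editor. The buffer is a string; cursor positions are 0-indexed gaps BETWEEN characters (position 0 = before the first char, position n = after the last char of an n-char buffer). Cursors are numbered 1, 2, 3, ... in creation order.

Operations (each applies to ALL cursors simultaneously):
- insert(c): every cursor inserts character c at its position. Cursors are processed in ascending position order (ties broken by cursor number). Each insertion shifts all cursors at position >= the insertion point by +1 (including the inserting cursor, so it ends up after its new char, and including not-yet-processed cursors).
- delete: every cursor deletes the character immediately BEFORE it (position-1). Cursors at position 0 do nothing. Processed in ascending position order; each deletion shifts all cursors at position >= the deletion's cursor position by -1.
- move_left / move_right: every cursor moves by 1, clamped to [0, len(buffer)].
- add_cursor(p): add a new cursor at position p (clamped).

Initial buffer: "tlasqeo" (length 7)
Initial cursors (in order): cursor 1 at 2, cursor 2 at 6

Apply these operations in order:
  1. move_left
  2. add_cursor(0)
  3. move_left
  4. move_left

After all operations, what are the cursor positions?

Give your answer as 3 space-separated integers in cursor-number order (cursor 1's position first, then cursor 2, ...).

Answer: 0 3 0

Derivation:
After op 1 (move_left): buffer="tlasqeo" (len 7), cursors c1@1 c2@5, authorship .......
After op 2 (add_cursor(0)): buffer="tlasqeo" (len 7), cursors c3@0 c1@1 c2@5, authorship .......
After op 3 (move_left): buffer="tlasqeo" (len 7), cursors c1@0 c3@0 c2@4, authorship .......
After op 4 (move_left): buffer="tlasqeo" (len 7), cursors c1@0 c3@0 c2@3, authorship .......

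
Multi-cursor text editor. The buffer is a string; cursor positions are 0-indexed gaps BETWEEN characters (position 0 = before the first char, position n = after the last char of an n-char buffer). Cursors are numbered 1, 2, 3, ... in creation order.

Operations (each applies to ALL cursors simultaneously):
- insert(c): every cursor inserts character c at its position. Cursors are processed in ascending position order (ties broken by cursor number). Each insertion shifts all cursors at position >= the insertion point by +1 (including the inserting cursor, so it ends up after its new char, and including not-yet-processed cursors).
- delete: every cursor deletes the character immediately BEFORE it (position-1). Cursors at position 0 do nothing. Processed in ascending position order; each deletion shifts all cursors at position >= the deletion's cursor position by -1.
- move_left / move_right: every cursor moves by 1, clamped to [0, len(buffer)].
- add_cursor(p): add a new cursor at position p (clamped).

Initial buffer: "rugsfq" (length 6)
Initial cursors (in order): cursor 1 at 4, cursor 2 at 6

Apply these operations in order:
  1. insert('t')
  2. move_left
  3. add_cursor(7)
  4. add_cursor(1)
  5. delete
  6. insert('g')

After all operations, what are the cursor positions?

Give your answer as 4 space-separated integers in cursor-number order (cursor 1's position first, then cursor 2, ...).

Answer: 4 7 7 1

Derivation:
After op 1 (insert('t')): buffer="rugstfqt" (len 8), cursors c1@5 c2@8, authorship ....1..2
After op 2 (move_left): buffer="rugstfqt" (len 8), cursors c1@4 c2@7, authorship ....1..2
After op 3 (add_cursor(7)): buffer="rugstfqt" (len 8), cursors c1@4 c2@7 c3@7, authorship ....1..2
After op 4 (add_cursor(1)): buffer="rugstfqt" (len 8), cursors c4@1 c1@4 c2@7 c3@7, authorship ....1..2
After op 5 (delete): buffer="ugtt" (len 4), cursors c4@0 c1@2 c2@3 c3@3, authorship ..12
After op 6 (insert('g')): buffer="guggtggt" (len 8), cursors c4@1 c1@4 c2@7 c3@7, authorship 4..11232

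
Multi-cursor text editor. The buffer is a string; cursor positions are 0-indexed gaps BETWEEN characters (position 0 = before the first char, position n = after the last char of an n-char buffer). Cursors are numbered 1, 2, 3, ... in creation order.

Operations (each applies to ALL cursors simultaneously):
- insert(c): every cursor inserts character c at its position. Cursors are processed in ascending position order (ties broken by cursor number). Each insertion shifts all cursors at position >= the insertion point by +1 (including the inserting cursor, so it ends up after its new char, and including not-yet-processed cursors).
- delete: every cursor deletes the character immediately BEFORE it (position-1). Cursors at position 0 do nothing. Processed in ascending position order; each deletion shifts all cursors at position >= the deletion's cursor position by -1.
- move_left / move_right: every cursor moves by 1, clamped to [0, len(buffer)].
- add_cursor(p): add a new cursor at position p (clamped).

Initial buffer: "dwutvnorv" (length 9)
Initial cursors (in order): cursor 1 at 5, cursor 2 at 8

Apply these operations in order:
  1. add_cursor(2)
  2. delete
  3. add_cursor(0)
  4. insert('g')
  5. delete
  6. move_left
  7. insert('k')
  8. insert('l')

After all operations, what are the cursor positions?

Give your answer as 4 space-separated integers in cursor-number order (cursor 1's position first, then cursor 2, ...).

Answer: 8 12 4 4

Derivation:
After op 1 (add_cursor(2)): buffer="dwutvnorv" (len 9), cursors c3@2 c1@5 c2@8, authorship .........
After op 2 (delete): buffer="dutnov" (len 6), cursors c3@1 c1@3 c2@5, authorship ......
After op 3 (add_cursor(0)): buffer="dutnov" (len 6), cursors c4@0 c3@1 c1@3 c2@5, authorship ......
After op 4 (insert('g')): buffer="gdgutgnogv" (len 10), cursors c4@1 c3@3 c1@6 c2@9, authorship 4.3..1..2.
After op 5 (delete): buffer="dutnov" (len 6), cursors c4@0 c3@1 c1@3 c2@5, authorship ......
After op 6 (move_left): buffer="dutnov" (len 6), cursors c3@0 c4@0 c1@2 c2@4, authorship ......
After op 7 (insert('k')): buffer="kkduktnkov" (len 10), cursors c3@2 c4@2 c1@5 c2@8, authorship 34..1..2..
After op 8 (insert('l')): buffer="kklldukltnklov" (len 14), cursors c3@4 c4@4 c1@8 c2@12, authorship 3434..11..22..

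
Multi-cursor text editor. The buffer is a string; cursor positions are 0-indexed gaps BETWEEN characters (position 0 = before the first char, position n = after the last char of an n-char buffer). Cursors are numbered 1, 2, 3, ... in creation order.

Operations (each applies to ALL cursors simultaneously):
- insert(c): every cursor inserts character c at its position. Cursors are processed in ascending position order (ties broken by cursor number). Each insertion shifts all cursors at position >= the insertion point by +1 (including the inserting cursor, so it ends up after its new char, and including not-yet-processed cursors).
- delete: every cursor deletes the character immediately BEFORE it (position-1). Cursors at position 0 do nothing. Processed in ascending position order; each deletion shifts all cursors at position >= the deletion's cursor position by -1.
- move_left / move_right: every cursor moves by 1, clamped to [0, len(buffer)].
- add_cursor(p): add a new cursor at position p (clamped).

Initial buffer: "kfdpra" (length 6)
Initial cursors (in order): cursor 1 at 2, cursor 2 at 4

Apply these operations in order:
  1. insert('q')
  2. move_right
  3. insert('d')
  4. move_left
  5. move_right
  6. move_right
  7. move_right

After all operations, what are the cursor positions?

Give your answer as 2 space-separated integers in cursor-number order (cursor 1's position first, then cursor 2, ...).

After op 1 (insert('q')): buffer="kfqdpqra" (len 8), cursors c1@3 c2@6, authorship ..1..2..
After op 2 (move_right): buffer="kfqdpqra" (len 8), cursors c1@4 c2@7, authorship ..1..2..
After op 3 (insert('d')): buffer="kfqddpqrda" (len 10), cursors c1@5 c2@9, authorship ..1.1.2.2.
After op 4 (move_left): buffer="kfqddpqrda" (len 10), cursors c1@4 c2@8, authorship ..1.1.2.2.
After op 5 (move_right): buffer="kfqddpqrda" (len 10), cursors c1@5 c2@9, authorship ..1.1.2.2.
After op 6 (move_right): buffer="kfqddpqrda" (len 10), cursors c1@6 c2@10, authorship ..1.1.2.2.
After op 7 (move_right): buffer="kfqddpqrda" (len 10), cursors c1@7 c2@10, authorship ..1.1.2.2.

Answer: 7 10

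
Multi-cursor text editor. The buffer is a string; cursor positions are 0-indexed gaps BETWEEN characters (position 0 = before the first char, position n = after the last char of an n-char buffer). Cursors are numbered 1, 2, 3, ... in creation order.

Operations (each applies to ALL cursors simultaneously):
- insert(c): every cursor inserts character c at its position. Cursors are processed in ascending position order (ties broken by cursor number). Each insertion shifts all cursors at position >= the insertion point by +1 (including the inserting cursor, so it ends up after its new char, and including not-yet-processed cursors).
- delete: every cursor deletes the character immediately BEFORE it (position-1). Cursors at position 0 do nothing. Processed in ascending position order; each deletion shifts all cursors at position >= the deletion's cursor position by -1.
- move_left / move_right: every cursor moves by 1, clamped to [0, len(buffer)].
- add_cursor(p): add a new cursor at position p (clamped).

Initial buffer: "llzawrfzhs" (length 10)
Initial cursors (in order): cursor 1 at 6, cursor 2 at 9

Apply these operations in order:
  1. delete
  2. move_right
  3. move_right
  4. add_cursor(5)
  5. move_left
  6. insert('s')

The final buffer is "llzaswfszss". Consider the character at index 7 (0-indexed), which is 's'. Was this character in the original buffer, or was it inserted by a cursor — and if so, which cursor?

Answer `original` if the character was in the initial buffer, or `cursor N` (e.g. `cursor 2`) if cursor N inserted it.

After op 1 (delete): buffer="llzawfzs" (len 8), cursors c1@5 c2@7, authorship ........
After op 2 (move_right): buffer="llzawfzs" (len 8), cursors c1@6 c2@8, authorship ........
After op 3 (move_right): buffer="llzawfzs" (len 8), cursors c1@7 c2@8, authorship ........
After op 4 (add_cursor(5)): buffer="llzawfzs" (len 8), cursors c3@5 c1@7 c2@8, authorship ........
After op 5 (move_left): buffer="llzawfzs" (len 8), cursors c3@4 c1@6 c2@7, authorship ........
After op 6 (insert('s')): buffer="llzaswfszss" (len 11), cursors c3@5 c1@8 c2@10, authorship ....3..1.2.
Authorship (.=original, N=cursor N): . . . . 3 . . 1 . 2 .
Index 7: author = 1

Answer: cursor 1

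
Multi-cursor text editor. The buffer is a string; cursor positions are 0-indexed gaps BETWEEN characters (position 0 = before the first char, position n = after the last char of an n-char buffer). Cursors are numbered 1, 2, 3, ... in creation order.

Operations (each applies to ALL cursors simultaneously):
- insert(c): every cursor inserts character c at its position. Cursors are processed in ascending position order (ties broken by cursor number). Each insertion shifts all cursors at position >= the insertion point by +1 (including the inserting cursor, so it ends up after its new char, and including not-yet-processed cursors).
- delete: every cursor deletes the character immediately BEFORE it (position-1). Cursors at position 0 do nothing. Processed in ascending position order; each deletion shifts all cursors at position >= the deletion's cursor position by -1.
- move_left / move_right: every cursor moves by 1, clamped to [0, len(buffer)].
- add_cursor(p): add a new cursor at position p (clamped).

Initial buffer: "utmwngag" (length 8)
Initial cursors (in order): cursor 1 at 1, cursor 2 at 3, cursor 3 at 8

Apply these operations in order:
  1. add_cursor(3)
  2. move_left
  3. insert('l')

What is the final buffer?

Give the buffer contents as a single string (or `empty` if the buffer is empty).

Answer: lutllmwngalg

Derivation:
After op 1 (add_cursor(3)): buffer="utmwngag" (len 8), cursors c1@1 c2@3 c4@3 c3@8, authorship ........
After op 2 (move_left): buffer="utmwngag" (len 8), cursors c1@0 c2@2 c4@2 c3@7, authorship ........
After op 3 (insert('l')): buffer="lutllmwngalg" (len 12), cursors c1@1 c2@5 c4@5 c3@11, authorship 1..24.....3.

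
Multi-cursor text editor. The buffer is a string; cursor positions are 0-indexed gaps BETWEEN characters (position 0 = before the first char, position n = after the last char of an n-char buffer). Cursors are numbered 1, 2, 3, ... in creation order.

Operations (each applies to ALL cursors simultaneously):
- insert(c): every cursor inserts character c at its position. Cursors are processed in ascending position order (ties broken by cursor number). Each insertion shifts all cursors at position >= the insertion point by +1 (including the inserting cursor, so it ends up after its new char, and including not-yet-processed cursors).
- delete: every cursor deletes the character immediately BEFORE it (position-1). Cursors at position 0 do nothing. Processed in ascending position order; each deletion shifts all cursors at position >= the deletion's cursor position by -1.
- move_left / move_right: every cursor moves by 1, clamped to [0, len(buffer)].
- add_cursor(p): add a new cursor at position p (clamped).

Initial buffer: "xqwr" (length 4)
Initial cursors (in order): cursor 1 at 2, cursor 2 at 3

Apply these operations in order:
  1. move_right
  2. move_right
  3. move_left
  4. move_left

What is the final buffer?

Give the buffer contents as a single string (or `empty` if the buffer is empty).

After op 1 (move_right): buffer="xqwr" (len 4), cursors c1@3 c2@4, authorship ....
After op 2 (move_right): buffer="xqwr" (len 4), cursors c1@4 c2@4, authorship ....
After op 3 (move_left): buffer="xqwr" (len 4), cursors c1@3 c2@3, authorship ....
After op 4 (move_left): buffer="xqwr" (len 4), cursors c1@2 c2@2, authorship ....

Answer: xqwr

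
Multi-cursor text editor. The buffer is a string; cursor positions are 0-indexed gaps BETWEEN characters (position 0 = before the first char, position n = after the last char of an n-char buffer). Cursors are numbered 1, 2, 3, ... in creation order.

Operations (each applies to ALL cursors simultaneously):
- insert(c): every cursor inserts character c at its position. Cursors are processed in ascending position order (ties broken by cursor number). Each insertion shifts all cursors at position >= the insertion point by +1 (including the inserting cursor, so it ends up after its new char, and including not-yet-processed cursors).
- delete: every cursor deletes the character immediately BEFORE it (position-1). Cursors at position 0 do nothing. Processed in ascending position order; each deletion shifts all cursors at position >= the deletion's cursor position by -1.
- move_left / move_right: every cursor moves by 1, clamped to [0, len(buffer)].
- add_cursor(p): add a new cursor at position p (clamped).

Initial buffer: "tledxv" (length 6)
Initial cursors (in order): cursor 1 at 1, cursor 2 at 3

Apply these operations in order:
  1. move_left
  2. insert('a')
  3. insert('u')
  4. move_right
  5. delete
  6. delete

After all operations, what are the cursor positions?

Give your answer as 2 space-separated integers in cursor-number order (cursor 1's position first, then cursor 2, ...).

After op 1 (move_left): buffer="tledxv" (len 6), cursors c1@0 c2@2, authorship ......
After op 2 (insert('a')): buffer="atlaedxv" (len 8), cursors c1@1 c2@4, authorship 1..2....
After op 3 (insert('u')): buffer="autlauedxv" (len 10), cursors c1@2 c2@6, authorship 11..22....
After op 4 (move_right): buffer="autlauedxv" (len 10), cursors c1@3 c2@7, authorship 11..22....
After op 5 (delete): buffer="aulaudxv" (len 8), cursors c1@2 c2@5, authorship 11.22...
After op 6 (delete): buffer="aladxv" (len 6), cursors c1@1 c2@3, authorship 1.2...

Answer: 1 3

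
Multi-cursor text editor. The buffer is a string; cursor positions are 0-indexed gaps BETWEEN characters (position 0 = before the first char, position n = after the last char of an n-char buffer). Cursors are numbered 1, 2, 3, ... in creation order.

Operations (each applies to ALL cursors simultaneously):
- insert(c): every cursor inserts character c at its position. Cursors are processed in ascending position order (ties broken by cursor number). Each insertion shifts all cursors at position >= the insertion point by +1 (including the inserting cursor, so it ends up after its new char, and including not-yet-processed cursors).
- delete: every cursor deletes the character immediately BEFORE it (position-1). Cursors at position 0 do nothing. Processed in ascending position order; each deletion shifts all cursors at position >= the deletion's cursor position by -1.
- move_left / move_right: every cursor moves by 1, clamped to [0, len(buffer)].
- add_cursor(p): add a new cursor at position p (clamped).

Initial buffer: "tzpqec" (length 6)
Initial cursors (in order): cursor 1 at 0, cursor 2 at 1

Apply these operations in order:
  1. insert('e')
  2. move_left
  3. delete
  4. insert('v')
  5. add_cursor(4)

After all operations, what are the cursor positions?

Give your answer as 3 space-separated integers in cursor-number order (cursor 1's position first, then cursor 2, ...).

After op 1 (insert('e')): buffer="etezpqec" (len 8), cursors c1@1 c2@3, authorship 1.2.....
After op 2 (move_left): buffer="etezpqec" (len 8), cursors c1@0 c2@2, authorship 1.2.....
After op 3 (delete): buffer="eezpqec" (len 7), cursors c1@0 c2@1, authorship 12.....
After op 4 (insert('v')): buffer="vevezpqec" (len 9), cursors c1@1 c2@3, authorship 1122.....
After op 5 (add_cursor(4)): buffer="vevezpqec" (len 9), cursors c1@1 c2@3 c3@4, authorship 1122.....

Answer: 1 3 4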